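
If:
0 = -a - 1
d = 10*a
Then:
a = -1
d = -10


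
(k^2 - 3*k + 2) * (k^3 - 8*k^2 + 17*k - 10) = k^5 - 11*k^4 + 43*k^3 - 77*k^2 + 64*k - 20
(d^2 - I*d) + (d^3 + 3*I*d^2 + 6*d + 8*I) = d^3 + d^2 + 3*I*d^2 + 6*d - I*d + 8*I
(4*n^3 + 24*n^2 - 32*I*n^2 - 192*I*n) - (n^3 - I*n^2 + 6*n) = 3*n^3 + 24*n^2 - 31*I*n^2 - 6*n - 192*I*n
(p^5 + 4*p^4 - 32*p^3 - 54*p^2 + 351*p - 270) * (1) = p^5 + 4*p^4 - 32*p^3 - 54*p^2 + 351*p - 270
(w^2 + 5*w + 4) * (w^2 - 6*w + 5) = w^4 - w^3 - 21*w^2 + w + 20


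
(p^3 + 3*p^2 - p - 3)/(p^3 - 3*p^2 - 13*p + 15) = (p + 1)/(p - 5)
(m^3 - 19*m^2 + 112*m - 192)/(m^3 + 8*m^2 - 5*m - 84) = (m^2 - 16*m + 64)/(m^2 + 11*m + 28)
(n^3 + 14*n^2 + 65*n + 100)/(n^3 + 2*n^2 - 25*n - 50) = (n^2 + 9*n + 20)/(n^2 - 3*n - 10)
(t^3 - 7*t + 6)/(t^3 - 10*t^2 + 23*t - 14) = (t + 3)/(t - 7)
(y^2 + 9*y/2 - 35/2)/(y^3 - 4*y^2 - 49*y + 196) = (y - 5/2)/(y^2 - 11*y + 28)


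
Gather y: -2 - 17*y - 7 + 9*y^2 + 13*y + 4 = 9*y^2 - 4*y - 5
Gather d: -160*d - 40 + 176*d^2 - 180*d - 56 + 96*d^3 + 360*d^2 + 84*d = 96*d^3 + 536*d^2 - 256*d - 96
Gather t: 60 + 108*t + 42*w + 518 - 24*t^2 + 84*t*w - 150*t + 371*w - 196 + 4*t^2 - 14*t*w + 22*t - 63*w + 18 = -20*t^2 + t*(70*w - 20) + 350*w + 400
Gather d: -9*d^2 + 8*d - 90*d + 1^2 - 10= -9*d^2 - 82*d - 9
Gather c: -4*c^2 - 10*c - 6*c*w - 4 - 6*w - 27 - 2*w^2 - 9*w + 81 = -4*c^2 + c*(-6*w - 10) - 2*w^2 - 15*w + 50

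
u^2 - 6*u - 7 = (u - 7)*(u + 1)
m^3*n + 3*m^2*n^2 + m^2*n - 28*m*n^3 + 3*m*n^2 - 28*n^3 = (m - 4*n)*(m + 7*n)*(m*n + n)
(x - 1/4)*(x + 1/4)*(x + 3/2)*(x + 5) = x^4 + 13*x^3/2 + 119*x^2/16 - 13*x/32 - 15/32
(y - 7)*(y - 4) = y^2 - 11*y + 28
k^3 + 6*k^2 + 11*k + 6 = (k + 1)*(k + 2)*(k + 3)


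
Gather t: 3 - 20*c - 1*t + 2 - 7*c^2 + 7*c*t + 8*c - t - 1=-7*c^2 - 12*c + t*(7*c - 2) + 4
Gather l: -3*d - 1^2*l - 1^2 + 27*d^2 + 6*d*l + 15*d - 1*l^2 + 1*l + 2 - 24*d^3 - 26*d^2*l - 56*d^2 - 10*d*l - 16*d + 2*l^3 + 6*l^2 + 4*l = -24*d^3 - 29*d^2 - 4*d + 2*l^3 + 5*l^2 + l*(-26*d^2 - 4*d + 4) + 1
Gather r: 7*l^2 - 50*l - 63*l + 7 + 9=7*l^2 - 113*l + 16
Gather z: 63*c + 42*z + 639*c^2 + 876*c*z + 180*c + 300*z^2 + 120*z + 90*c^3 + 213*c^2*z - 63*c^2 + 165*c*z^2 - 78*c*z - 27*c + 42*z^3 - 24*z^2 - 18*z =90*c^3 + 576*c^2 + 216*c + 42*z^3 + z^2*(165*c + 276) + z*(213*c^2 + 798*c + 144)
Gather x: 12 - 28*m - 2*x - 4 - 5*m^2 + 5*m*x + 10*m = -5*m^2 - 18*m + x*(5*m - 2) + 8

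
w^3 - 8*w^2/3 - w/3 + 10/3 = (w - 2)*(w - 5/3)*(w + 1)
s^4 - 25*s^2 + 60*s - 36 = (s - 3)*(s - 2)*(s - 1)*(s + 6)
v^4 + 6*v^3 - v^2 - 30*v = v*(v - 2)*(v + 3)*(v + 5)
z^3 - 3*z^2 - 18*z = z*(z - 6)*(z + 3)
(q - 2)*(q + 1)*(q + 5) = q^3 + 4*q^2 - 7*q - 10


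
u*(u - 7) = u^2 - 7*u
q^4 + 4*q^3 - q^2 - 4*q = q*(q - 1)*(q + 1)*(q + 4)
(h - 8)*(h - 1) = h^2 - 9*h + 8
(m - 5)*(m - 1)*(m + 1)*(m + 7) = m^4 + 2*m^3 - 36*m^2 - 2*m + 35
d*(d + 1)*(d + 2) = d^3 + 3*d^2 + 2*d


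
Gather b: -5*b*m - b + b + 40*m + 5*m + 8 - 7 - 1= -5*b*m + 45*m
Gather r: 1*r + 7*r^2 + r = 7*r^2 + 2*r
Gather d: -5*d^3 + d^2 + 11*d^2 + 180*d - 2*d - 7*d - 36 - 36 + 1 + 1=-5*d^3 + 12*d^2 + 171*d - 70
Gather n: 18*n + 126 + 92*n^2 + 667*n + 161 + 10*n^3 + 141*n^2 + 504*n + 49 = 10*n^3 + 233*n^2 + 1189*n + 336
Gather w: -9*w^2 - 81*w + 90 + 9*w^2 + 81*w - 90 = 0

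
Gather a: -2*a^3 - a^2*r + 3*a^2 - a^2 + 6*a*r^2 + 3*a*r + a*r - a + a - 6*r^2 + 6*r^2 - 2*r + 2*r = -2*a^3 + a^2*(2 - r) + a*(6*r^2 + 4*r)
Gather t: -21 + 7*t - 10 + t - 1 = 8*t - 32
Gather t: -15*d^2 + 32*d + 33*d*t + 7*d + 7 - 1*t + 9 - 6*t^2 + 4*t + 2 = -15*d^2 + 39*d - 6*t^2 + t*(33*d + 3) + 18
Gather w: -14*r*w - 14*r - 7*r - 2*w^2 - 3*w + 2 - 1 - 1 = -21*r - 2*w^2 + w*(-14*r - 3)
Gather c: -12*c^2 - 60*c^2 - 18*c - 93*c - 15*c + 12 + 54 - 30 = -72*c^2 - 126*c + 36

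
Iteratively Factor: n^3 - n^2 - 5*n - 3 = (n + 1)*(n^2 - 2*n - 3) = (n - 3)*(n + 1)*(n + 1)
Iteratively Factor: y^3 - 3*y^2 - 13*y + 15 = (y + 3)*(y^2 - 6*y + 5) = (y - 1)*(y + 3)*(y - 5)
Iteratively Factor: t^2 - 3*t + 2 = (t - 1)*(t - 2)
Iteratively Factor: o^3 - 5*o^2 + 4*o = (o - 1)*(o^2 - 4*o) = (o - 4)*(o - 1)*(o)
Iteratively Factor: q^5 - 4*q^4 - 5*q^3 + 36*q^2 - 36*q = (q)*(q^4 - 4*q^3 - 5*q^2 + 36*q - 36) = q*(q + 3)*(q^3 - 7*q^2 + 16*q - 12) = q*(q - 2)*(q + 3)*(q^2 - 5*q + 6) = q*(q - 2)^2*(q + 3)*(q - 3)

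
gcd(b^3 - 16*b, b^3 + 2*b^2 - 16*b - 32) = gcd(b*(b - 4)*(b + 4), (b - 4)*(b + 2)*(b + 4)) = b^2 - 16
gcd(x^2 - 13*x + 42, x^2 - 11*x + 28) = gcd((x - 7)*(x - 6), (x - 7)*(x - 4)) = x - 7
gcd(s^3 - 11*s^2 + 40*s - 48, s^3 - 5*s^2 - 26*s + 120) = s - 4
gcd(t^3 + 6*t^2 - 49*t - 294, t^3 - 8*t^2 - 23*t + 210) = t - 7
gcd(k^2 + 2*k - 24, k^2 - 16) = k - 4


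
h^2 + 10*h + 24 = (h + 4)*(h + 6)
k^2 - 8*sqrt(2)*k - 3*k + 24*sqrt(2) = (k - 3)*(k - 8*sqrt(2))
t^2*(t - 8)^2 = t^4 - 16*t^3 + 64*t^2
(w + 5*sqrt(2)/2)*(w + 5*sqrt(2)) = w^2 + 15*sqrt(2)*w/2 + 25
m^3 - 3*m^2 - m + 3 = (m - 3)*(m - 1)*(m + 1)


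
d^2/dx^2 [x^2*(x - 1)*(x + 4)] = 12*x^2 + 18*x - 8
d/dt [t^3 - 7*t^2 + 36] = t*(3*t - 14)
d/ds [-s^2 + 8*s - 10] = 8 - 2*s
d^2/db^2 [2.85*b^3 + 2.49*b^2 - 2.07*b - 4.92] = 17.1*b + 4.98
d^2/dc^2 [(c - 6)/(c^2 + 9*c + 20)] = 2*((c - 6)*(2*c + 9)^2 - 3*(c + 1)*(c^2 + 9*c + 20))/(c^2 + 9*c + 20)^3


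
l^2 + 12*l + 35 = (l + 5)*(l + 7)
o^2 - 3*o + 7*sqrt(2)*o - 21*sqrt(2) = (o - 3)*(o + 7*sqrt(2))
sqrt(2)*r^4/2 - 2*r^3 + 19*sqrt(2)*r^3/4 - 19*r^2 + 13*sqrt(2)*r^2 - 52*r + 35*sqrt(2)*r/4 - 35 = (r + 7/2)*(r + 5)*(r - 2*sqrt(2))*(sqrt(2)*r/2 + sqrt(2)/2)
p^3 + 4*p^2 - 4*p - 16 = (p - 2)*(p + 2)*(p + 4)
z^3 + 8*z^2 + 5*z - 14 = (z - 1)*(z + 2)*(z + 7)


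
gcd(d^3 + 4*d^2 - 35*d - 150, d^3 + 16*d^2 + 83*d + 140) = d + 5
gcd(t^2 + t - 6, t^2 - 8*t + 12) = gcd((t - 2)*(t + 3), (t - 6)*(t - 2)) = t - 2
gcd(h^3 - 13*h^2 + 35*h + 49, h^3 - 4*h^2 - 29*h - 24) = h + 1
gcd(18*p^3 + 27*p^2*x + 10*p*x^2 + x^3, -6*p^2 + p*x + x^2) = 3*p + x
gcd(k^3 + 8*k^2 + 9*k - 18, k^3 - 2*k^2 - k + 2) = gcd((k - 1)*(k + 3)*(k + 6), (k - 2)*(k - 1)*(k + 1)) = k - 1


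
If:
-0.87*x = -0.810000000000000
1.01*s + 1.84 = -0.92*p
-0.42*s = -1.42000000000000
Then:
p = -5.71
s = 3.38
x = 0.93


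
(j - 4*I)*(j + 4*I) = j^2 + 16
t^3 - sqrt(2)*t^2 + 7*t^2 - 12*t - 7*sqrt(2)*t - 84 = (t + 7)*(t - 3*sqrt(2))*(t + 2*sqrt(2))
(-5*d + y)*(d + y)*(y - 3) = -5*d^2*y + 15*d^2 - 4*d*y^2 + 12*d*y + y^3 - 3*y^2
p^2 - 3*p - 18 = (p - 6)*(p + 3)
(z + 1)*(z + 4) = z^2 + 5*z + 4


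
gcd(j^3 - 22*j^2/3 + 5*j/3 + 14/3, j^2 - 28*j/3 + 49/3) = j - 7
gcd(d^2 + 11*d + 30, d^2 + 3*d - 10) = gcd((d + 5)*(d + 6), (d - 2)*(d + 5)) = d + 5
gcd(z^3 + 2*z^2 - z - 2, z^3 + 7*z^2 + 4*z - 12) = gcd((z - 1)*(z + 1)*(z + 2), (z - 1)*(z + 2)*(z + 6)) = z^2 + z - 2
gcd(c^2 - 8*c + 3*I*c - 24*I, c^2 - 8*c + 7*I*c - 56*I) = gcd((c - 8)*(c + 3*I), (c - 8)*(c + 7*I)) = c - 8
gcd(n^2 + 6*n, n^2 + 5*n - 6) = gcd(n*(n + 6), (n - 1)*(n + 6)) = n + 6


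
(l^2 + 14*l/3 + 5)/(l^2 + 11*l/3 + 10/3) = (l + 3)/(l + 2)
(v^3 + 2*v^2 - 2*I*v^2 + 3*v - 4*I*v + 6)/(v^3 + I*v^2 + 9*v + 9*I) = (v + 2)/(v + 3*I)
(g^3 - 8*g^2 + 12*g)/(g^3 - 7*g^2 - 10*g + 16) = g*(g^2 - 8*g + 12)/(g^3 - 7*g^2 - 10*g + 16)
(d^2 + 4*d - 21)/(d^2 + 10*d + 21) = (d - 3)/(d + 3)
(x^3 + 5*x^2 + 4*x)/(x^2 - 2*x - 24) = x*(x + 1)/(x - 6)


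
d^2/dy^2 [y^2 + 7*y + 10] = 2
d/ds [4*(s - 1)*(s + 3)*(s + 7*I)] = 12*s^2 + s*(16 + 56*I) - 12 + 56*I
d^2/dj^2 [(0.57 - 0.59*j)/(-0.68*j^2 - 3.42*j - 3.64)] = ((0.59*j - 0.57)*(1.36*j + 3.42)*(2.72*j + 6.84) - (2.4072*j + 3.2604)*(0.68*j^2 + 3.42*j + 3.64))/(0.68*j^2 + 3.42*j + 3.64)^3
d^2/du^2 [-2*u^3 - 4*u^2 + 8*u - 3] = -12*u - 8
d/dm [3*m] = 3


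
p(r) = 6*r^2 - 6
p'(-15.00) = -180.00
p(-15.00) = 1344.00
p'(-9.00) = -108.00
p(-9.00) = 480.00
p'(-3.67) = -44.04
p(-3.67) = 74.81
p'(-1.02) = -12.24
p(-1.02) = 0.24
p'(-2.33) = -27.96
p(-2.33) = 26.57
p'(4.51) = 54.12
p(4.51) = 116.04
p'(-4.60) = -55.20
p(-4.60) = 120.96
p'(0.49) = 5.88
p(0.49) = -4.56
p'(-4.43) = -53.16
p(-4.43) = 111.75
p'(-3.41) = -40.92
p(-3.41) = 63.77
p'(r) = 12*r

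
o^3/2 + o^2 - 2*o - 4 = (o/2 + 1)*(o - 2)*(o + 2)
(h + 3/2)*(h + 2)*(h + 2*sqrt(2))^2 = h^4 + 7*h^3/2 + 4*sqrt(2)*h^3 + 11*h^2 + 14*sqrt(2)*h^2 + 12*sqrt(2)*h + 28*h + 24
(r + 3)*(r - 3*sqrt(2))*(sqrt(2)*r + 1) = sqrt(2)*r^3 - 5*r^2 + 3*sqrt(2)*r^2 - 15*r - 3*sqrt(2)*r - 9*sqrt(2)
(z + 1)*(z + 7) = z^2 + 8*z + 7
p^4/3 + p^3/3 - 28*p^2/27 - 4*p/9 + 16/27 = (p/3 + 1/3)*(p - 4/3)*(p - 2/3)*(p + 2)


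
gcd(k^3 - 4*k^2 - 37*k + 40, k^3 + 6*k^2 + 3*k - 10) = k^2 + 4*k - 5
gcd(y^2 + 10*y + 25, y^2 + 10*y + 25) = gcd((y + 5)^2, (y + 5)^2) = y^2 + 10*y + 25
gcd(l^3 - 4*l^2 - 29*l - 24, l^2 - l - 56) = l - 8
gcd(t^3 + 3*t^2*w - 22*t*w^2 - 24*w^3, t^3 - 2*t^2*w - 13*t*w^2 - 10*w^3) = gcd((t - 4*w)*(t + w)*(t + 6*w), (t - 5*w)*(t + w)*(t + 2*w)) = t + w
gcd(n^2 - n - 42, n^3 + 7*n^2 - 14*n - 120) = n + 6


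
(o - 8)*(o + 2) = o^2 - 6*o - 16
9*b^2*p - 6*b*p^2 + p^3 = p*(-3*b + p)^2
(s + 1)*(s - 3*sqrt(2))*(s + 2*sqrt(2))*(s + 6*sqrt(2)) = s^4 + s^3 + 5*sqrt(2)*s^3 - 24*s^2 + 5*sqrt(2)*s^2 - 72*sqrt(2)*s - 24*s - 72*sqrt(2)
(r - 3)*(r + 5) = r^2 + 2*r - 15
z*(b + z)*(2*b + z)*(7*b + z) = 14*b^3*z + 23*b^2*z^2 + 10*b*z^3 + z^4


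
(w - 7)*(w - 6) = w^2 - 13*w + 42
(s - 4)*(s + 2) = s^2 - 2*s - 8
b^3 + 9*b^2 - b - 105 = (b - 3)*(b + 5)*(b + 7)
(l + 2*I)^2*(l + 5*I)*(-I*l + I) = -I*l^4 + 9*l^3 + I*l^3 - 9*l^2 + 24*I*l^2 - 20*l - 24*I*l + 20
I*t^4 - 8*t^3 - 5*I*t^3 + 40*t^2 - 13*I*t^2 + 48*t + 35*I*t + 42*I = (t - 6)*(t + I)*(t + 7*I)*(I*t + I)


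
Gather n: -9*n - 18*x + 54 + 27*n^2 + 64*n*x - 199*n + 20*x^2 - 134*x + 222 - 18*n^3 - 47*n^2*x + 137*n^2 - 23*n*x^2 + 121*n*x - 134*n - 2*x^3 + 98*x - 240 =-18*n^3 + n^2*(164 - 47*x) + n*(-23*x^2 + 185*x - 342) - 2*x^3 + 20*x^2 - 54*x + 36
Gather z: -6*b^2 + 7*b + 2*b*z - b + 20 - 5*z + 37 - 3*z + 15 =-6*b^2 + 6*b + z*(2*b - 8) + 72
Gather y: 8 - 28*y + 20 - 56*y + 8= 36 - 84*y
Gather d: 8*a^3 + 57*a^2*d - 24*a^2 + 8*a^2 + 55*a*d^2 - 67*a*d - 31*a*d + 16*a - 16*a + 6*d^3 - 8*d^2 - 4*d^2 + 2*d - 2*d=8*a^3 - 16*a^2 + 6*d^3 + d^2*(55*a - 12) + d*(57*a^2 - 98*a)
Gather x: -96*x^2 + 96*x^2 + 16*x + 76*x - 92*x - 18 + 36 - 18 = 0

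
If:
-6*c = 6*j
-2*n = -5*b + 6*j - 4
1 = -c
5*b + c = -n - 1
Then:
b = 2/15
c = -1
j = 1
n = -2/3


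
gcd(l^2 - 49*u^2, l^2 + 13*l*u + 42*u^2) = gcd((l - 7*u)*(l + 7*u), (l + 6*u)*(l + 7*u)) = l + 7*u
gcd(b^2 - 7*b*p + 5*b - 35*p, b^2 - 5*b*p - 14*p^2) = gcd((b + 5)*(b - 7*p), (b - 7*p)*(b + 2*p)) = -b + 7*p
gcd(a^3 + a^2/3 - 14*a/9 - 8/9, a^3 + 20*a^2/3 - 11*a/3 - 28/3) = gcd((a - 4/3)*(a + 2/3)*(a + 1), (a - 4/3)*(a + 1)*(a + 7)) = a^2 - a/3 - 4/3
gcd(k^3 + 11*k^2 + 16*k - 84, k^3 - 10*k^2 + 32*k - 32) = k - 2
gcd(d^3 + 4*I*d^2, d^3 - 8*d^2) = d^2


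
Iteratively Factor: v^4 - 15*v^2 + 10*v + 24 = (v + 4)*(v^3 - 4*v^2 + v + 6) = (v + 1)*(v + 4)*(v^2 - 5*v + 6) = (v - 3)*(v + 1)*(v + 4)*(v - 2)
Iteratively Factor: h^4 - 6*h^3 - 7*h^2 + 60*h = (h + 3)*(h^3 - 9*h^2 + 20*h) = (h - 5)*(h + 3)*(h^2 - 4*h) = h*(h - 5)*(h + 3)*(h - 4)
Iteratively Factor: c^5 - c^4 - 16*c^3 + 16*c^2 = (c + 4)*(c^4 - 5*c^3 + 4*c^2) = c*(c + 4)*(c^3 - 5*c^2 + 4*c) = c*(c - 4)*(c + 4)*(c^2 - c) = c*(c - 4)*(c - 1)*(c + 4)*(c)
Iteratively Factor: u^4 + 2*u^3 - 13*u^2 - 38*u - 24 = (u + 2)*(u^3 - 13*u - 12) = (u + 1)*(u + 2)*(u^2 - u - 12) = (u - 4)*(u + 1)*(u + 2)*(u + 3)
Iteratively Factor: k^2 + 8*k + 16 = (k + 4)*(k + 4)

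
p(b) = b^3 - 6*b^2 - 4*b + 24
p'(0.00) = -4.00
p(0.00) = 24.00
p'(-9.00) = 347.00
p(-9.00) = -1155.00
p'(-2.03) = 32.72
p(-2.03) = -0.97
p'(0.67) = -10.69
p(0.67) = 18.93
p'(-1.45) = 19.71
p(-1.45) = 14.14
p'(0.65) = -10.53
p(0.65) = 19.14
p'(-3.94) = 89.85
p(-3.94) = -114.54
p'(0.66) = -10.61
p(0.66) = 19.03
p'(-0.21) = -1.35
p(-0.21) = 24.57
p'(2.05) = -15.99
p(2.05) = -0.80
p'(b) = 3*b^2 - 12*b - 4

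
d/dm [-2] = 0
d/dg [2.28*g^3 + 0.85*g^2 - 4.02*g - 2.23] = 6.84*g^2 + 1.7*g - 4.02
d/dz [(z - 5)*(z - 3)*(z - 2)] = 3*z^2 - 20*z + 31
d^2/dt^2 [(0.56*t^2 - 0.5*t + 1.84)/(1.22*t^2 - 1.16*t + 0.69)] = (-8.88178419700125e-16*t^4 + 0.0966240000000003*t^3 + 13.603488*t^2 - 13.098408*t + 1.586816)/(1.815848*t^6 - 5.179632*t^5 + 8.005884*t^4 - 7.419824*t^3 + 4.527918*t^2 - 1.656828*t + 0.328509)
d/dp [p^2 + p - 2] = 2*p + 1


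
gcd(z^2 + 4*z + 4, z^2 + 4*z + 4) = z^2 + 4*z + 4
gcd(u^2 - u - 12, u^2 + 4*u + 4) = 1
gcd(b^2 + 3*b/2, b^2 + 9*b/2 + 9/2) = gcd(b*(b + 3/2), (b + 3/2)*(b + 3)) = b + 3/2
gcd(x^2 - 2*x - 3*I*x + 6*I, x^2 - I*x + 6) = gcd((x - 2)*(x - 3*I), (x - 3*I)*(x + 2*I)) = x - 3*I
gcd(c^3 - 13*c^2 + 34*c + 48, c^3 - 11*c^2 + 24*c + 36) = c^2 - 5*c - 6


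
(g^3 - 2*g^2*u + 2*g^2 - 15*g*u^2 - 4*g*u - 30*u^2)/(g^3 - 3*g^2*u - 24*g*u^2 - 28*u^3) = (-g^3 + 2*g^2*u - 2*g^2 + 15*g*u^2 + 4*g*u + 30*u^2)/(-g^3 + 3*g^2*u + 24*g*u^2 + 28*u^3)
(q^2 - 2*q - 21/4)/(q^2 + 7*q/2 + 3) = (q - 7/2)/(q + 2)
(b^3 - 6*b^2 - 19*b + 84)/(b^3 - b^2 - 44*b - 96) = (b^2 - 10*b + 21)/(b^2 - 5*b - 24)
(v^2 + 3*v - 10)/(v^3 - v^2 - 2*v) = (v + 5)/(v*(v + 1))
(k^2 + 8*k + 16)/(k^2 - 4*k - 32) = (k + 4)/(k - 8)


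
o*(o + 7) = o^2 + 7*o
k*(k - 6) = k^2 - 6*k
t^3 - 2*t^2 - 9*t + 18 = (t - 3)*(t - 2)*(t + 3)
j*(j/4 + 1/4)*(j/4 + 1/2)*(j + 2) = j^4/16 + 5*j^3/16 + j^2/2 + j/4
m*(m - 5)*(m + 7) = m^3 + 2*m^2 - 35*m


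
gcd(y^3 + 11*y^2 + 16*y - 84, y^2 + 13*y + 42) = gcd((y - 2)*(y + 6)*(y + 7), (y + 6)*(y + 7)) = y^2 + 13*y + 42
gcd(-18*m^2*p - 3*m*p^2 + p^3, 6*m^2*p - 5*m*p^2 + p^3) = p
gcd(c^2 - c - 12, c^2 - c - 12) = c^2 - c - 12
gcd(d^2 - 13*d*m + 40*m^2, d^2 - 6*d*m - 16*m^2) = d - 8*m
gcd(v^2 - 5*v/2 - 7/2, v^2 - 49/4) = v - 7/2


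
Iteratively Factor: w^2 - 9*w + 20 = (w - 4)*(w - 5)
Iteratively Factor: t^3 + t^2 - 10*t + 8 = (t - 1)*(t^2 + 2*t - 8) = (t - 2)*(t - 1)*(t + 4)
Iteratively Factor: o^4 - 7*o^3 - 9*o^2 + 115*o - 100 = (o - 1)*(o^3 - 6*o^2 - 15*o + 100) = (o - 5)*(o - 1)*(o^2 - o - 20) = (o - 5)^2*(o - 1)*(o + 4)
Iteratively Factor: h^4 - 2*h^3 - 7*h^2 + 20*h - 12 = (h + 3)*(h^3 - 5*h^2 + 8*h - 4) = (h - 2)*(h + 3)*(h^2 - 3*h + 2) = (h - 2)^2*(h + 3)*(h - 1)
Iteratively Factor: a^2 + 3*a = (a + 3)*(a)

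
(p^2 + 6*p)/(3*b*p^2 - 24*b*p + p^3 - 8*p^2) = (p + 6)/(3*b*p - 24*b + p^2 - 8*p)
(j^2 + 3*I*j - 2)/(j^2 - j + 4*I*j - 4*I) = (j^2 + 3*I*j - 2)/(j^2 - j + 4*I*j - 4*I)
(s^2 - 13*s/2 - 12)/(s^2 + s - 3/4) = 2*(s - 8)/(2*s - 1)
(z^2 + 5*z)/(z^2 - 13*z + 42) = z*(z + 5)/(z^2 - 13*z + 42)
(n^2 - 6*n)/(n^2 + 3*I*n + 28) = n*(n - 6)/(n^2 + 3*I*n + 28)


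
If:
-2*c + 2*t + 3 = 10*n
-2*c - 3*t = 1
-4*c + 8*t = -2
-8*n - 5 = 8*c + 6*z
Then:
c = -1/14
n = 9/35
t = -2/7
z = -227/210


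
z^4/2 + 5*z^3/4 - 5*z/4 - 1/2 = (z/2 + 1)*(z - 1)*(z + 1/2)*(z + 1)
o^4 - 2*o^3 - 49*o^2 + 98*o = o*(o - 7)*(o - 2)*(o + 7)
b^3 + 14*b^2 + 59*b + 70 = (b + 2)*(b + 5)*(b + 7)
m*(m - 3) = m^2 - 3*m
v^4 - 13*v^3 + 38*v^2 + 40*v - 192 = (v - 8)*(v - 4)*(v - 3)*(v + 2)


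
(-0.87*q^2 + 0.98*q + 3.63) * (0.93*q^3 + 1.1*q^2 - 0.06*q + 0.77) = -0.8091*q^5 - 0.0456000000000001*q^4 + 4.5061*q^3 + 3.2643*q^2 + 0.5368*q + 2.7951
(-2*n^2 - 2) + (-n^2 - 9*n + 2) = -3*n^2 - 9*n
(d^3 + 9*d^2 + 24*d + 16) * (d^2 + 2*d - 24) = d^5 + 11*d^4 + 18*d^3 - 152*d^2 - 544*d - 384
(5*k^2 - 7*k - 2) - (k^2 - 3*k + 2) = 4*k^2 - 4*k - 4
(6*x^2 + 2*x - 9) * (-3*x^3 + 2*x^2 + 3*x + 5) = -18*x^5 + 6*x^4 + 49*x^3 + 18*x^2 - 17*x - 45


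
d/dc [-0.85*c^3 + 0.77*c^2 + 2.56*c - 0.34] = -2.55*c^2 + 1.54*c + 2.56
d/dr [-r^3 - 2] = -3*r^2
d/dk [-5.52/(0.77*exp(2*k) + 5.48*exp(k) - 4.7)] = (8.5008*exp(k) + 30.2496)*exp(k)/(0.77*exp(2*k) + 5.48*exp(k) - 4.7)^2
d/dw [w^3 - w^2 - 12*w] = 3*w^2 - 2*w - 12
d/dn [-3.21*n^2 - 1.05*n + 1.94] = -6.42*n - 1.05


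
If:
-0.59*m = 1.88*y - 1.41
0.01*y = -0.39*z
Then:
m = 124.271186440678*z + 2.38983050847458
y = -39.0*z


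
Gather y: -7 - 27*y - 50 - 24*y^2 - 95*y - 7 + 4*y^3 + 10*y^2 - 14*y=4*y^3 - 14*y^2 - 136*y - 64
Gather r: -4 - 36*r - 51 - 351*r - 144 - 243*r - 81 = -630*r - 280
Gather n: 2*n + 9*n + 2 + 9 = 11*n + 11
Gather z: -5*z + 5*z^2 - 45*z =5*z^2 - 50*z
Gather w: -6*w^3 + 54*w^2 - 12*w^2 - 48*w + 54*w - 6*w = -6*w^3 + 42*w^2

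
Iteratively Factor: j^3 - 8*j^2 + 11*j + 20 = (j - 5)*(j^2 - 3*j - 4) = (j - 5)*(j + 1)*(j - 4)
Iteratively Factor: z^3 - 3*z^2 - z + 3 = (z - 3)*(z^2 - 1) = (z - 3)*(z - 1)*(z + 1)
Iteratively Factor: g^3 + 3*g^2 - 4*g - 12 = (g + 2)*(g^2 + g - 6) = (g - 2)*(g + 2)*(g + 3)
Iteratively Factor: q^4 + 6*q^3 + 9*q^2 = (q + 3)*(q^3 + 3*q^2) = (q + 3)^2*(q^2) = q*(q + 3)^2*(q)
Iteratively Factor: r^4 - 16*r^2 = (r)*(r^3 - 16*r) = r^2*(r^2 - 16) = r^2*(r - 4)*(r + 4)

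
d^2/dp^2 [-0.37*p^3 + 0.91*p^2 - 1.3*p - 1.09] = 1.82 - 2.22*p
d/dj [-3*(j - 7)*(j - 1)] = 24 - 6*j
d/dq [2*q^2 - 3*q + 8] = 4*q - 3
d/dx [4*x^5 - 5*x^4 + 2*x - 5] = 20*x^4 - 20*x^3 + 2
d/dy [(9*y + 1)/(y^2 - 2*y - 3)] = (9*y^2 - 18*y - 2*(y - 1)*(9*y + 1) - 27)/(-y^2 + 2*y + 3)^2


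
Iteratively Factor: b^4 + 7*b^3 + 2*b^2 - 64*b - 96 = (b + 4)*(b^3 + 3*b^2 - 10*b - 24) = (b + 4)^2*(b^2 - b - 6) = (b + 2)*(b + 4)^2*(b - 3)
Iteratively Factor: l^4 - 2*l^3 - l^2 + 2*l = (l + 1)*(l^3 - 3*l^2 + 2*l) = (l - 2)*(l + 1)*(l^2 - l) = (l - 2)*(l - 1)*(l + 1)*(l)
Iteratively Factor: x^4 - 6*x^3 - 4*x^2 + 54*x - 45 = (x - 5)*(x^3 - x^2 - 9*x + 9) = (x - 5)*(x - 1)*(x^2 - 9) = (x - 5)*(x - 1)*(x + 3)*(x - 3)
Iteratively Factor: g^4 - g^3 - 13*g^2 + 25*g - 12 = (g - 1)*(g^3 - 13*g + 12) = (g - 1)*(g + 4)*(g^2 - 4*g + 3) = (g - 1)^2*(g + 4)*(g - 3)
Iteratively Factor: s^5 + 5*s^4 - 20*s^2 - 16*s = (s + 2)*(s^4 + 3*s^3 - 6*s^2 - 8*s) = (s - 2)*(s + 2)*(s^3 + 5*s^2 + 4*s) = (s - 2)*(s + 2)*(s + 4)*(s^2 + s) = s*(s - 2)*(s + 2)*(s + 4)*(s + 1)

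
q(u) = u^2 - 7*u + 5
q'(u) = 2*u - 7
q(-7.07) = 104.47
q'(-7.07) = -21.14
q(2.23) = -5.64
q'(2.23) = -2.54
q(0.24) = 3.38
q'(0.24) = -6.52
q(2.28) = -5.76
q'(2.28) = -2.44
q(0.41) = 2.30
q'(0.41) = -6.18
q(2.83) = -6.80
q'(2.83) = -1.34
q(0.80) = 0.04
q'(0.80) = -5.40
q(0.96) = -0.80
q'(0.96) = -5.08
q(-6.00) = 83.00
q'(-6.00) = -19.00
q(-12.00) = 233.00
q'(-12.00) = -31.00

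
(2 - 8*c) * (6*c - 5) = -48*c^2 + 52*c - 10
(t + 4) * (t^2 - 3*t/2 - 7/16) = t^3 + 5*t^2/2 - 103*t/16 - 7/4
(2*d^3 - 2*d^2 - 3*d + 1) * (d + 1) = 2*d^4 - 5*d^2 - 2*d + 1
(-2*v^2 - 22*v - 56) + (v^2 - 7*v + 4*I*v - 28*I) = -v^2 - 29*v + 4*I*v - 56 - 28*I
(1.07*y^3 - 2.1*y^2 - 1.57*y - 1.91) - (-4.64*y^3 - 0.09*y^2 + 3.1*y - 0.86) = 5.71*y^3 - 2.01*y^2 - 4.67*y - 1.05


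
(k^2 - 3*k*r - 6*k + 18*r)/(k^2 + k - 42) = (k - 3*r)/(k + 7)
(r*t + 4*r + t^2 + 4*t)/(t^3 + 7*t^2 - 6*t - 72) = (r + t)/(t^2 + 3*t - 18)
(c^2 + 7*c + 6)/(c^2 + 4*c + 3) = (c + 6)/(c + 3)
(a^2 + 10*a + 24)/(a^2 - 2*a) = (a^2 + 10*a + 24)/(a*(a - 2))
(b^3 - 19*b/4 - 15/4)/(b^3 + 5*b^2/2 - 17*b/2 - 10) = (b + 3/2)/(b + 4)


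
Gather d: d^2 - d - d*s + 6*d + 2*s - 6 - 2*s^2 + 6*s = d^2 + d*(5 - s) - 2*s^2 + 8*s - 6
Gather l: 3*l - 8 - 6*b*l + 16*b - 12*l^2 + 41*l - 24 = 16*b - 12*l^2 + l*(44 - 6*b) - 32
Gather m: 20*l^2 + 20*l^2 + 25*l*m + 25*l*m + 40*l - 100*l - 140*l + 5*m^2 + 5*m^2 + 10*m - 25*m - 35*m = 40*l^2 - 200*l + 10*m^2 + m*(50*l - 50)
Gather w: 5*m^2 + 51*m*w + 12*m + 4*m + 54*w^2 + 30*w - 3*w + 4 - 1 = 5*m^2 + 16*m + 54*w^2 + w*(51*m + 27) + 3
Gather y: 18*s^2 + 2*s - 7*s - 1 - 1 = 18*s^2 - 5*s - 2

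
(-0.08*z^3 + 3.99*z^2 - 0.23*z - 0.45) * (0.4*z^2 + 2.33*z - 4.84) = -0.032*z^5 + 1.4096*z^4 + 9.5919*z^3 - 20.0275*z^2 + 0.0647*z + 2.178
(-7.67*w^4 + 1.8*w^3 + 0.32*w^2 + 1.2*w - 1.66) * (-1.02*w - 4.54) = 7.8234*w^5 + 32.9858*w^4 - 8.4984*w^3 - 2.6768*w^2 - 3.7548*w + 7.5364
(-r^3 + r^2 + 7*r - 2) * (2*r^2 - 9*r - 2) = -2*r^5 + 11*r^4 + 7*r^3 - 69*r^2 + 4*r + 4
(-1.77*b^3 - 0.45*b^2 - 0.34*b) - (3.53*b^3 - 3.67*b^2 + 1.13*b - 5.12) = -5.3*b^3 + 3.22*b^2 - 1.47*b + 5.12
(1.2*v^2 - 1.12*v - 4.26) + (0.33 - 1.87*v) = 1.2*v^2 - 2.99*v - 3.93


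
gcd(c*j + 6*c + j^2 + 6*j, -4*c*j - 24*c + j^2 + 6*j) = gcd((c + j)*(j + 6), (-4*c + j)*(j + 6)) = j + 6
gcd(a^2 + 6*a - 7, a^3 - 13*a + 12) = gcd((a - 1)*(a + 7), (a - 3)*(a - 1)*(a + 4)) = a - 1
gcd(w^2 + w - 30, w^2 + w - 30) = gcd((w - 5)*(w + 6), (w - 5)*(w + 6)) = w^2 + w - 30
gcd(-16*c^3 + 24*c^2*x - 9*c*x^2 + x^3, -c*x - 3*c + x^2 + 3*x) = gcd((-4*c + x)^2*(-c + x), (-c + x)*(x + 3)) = -c + x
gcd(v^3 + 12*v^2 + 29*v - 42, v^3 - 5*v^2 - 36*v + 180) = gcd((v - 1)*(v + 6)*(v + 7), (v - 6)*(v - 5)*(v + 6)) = v + 6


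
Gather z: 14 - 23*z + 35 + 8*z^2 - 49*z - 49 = 8*z^2 - 72*z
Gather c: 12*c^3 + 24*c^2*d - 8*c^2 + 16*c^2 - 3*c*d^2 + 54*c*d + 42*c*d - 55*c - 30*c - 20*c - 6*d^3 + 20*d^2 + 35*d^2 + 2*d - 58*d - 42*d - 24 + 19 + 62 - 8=12*c^3 + c^2*(24*d + 8) + c*(-3*d^2 + 96*d - 105) - 6*d^3 + 55*d^2 - 98*d + 49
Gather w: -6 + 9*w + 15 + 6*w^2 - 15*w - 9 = 6*w^2 - 6*w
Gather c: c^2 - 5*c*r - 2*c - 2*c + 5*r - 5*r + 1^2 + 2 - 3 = c^2 + c*(-5*r - 4)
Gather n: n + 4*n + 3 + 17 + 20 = 5*n + 40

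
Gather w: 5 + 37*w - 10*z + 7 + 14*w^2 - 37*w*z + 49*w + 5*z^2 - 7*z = 14*w^2 + w*(86 - 37*z) + 5*z^2 - 17*z + 12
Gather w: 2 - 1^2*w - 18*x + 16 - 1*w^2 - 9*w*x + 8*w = -w^2 + w*(7 - 9*x) - 18*x + 18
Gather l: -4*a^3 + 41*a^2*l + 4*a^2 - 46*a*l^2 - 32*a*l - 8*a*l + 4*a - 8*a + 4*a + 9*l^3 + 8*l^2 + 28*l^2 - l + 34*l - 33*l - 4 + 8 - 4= -4*a^3 + 4*a^2 + 9*l^3 + l^2*(36 - 46*a) + l*(41*a^2 - 40*a)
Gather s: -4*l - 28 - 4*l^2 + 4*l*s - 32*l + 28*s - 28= -4*l^2 - 36*l + s*(4*l + 28) - 56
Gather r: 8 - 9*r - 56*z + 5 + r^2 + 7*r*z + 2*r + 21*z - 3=r^2 + r*(7*z - 7) - 35*z + 10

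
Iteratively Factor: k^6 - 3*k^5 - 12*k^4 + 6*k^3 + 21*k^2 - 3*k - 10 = (k + 1)*(k^5 - 4*k^4 - 8*k^3 + 14*k^2 + 7*k - 10) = (k - 5)*(k + 1)*(k^4 + k^3 - 3*k^2 - k + 2) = (k - 5)*(k - 1)*(k + 1)*(k^3 + 2*k^2 - k - 2) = (k - 5)*(k - 1)*(k + 1)*(k + 2)*(k^2 - 1) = (k - 5)*(k - 1)^2*(k + 1)*(k + 2)*(k + 1)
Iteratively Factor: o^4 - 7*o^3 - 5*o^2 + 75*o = (o)*(o^3 - 7*o^2 - 5*o + 75) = o*(o + 3)*(o^2 - 10*o + 25) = o*(o - 5)*(o + 3)*(o - 5)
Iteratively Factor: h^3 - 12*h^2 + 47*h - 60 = (h - 4)*(h^2 - 8*h + 15) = (h - 4)*(h - 3)*(h - 5)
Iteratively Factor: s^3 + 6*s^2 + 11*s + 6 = (s + 2)*(s^2 + 4*s + 3) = (s + 1)*(s + 2)*(s + 3)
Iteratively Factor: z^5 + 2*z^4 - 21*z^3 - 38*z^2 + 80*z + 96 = (z + 4)*(z^4 - 2*z^3 - 13*z^2 + 14*z + 24) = (z + 3)*(z + 4)*(z^3 - 5*z^2 + 2*z + 8) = (z + 1)*(z + 3)*(z + 4)*(z^2 - 6*z + 8) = (z - 4)*(z + 1)*(z + 3)*(z + 4)*(z - 2)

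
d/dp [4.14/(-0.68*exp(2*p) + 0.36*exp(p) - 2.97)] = (5.6304*exp(p) - 1.4904)*exp(p)/(0.68*exp(2*p) - 0.36*exp(p) + 2.97)^2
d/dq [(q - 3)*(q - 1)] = 2*q - 4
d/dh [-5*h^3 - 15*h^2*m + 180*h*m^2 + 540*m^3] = -15*h^2 - 30*h*m + 180*m^2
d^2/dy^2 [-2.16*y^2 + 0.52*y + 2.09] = -4.32000000000000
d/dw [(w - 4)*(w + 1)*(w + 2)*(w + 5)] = 4*w^3 + 12*w^2 - 30*w - 58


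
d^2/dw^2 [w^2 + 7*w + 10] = 2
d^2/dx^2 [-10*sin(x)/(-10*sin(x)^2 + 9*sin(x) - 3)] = 10*(-100*sin(x)^5 - 90*sin(x)^4 + 380*sin(x)^3 - 27*sin(x)^2 - 189*sin(x) + 54)/(10*sin(x)^2 - 9*sin(x) + 3)^3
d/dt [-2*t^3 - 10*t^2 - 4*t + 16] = -6*t^2 - 20*t - 4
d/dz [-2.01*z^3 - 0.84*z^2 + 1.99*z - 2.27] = -6.03*z^2 - 1.68*z + 1.99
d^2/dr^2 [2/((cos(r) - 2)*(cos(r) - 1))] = 2*(-4*sin(r)^4 + 3*sin(r)^2 - 69*cos(r)/4 + 9*cos(3*r)/4 + 15)/((cos(r) - 2)^3*(cos(r) - 1)^3)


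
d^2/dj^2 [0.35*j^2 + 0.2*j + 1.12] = 0.700000000000000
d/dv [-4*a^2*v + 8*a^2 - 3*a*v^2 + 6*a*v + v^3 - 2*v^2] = -4*a^2 - 6*a*v + 6*a + 3*v^2 - 4*v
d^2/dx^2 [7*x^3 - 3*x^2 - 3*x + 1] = 42*x - 6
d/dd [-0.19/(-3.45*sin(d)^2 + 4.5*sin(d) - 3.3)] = (0.855 - 1.311*sin(d))*cos(d)/(3.45*sin(d)^2 - 4.5*sin(d) + 3.3)^2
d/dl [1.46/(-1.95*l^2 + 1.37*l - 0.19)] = (5.694*l - 2.0002)/(1.95*l^2 - 1.37*l + 0.19)^2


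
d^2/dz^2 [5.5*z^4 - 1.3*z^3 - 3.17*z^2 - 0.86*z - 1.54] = 66.0*z^2 - 7.8*z - 6.34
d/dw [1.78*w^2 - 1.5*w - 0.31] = 3.56*w - 1.5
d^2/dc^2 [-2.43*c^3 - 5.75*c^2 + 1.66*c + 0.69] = -14.58*c - 11.5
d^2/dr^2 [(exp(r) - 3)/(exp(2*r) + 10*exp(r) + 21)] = (exp(4*r) - 22*exp(3*r) - 216*exp(2*r) - 258*exp(r) + 1071)*exp(r)/(exp(6*r) + 30*exp(5*r) + 363*exp(4*r) + 2260*exp(3*r) + 7623*exp(2*r) + 13230*exp(r) + 9261)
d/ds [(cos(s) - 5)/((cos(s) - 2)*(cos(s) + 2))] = (cos(s)^2 - 10*cos(s) + 4)*sin(s)/((cos(s) - 2)^2*(cos(s) + 2)^2)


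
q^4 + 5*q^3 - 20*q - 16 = (q - 2)*(q + 1)*(q + 2)*(q + 4)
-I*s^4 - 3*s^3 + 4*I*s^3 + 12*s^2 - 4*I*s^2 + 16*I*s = s*(s - 4)*(s - 4*I)*(-I*s + 1)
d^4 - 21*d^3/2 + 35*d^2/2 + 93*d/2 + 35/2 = (d - 7)*(d - 5)*(d + 1/2)*(d + 1)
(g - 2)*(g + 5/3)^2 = g^3 + 4*g^2/3 - 35*g/9 - 50/9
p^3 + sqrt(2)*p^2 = p^2*(p + sqrt(2))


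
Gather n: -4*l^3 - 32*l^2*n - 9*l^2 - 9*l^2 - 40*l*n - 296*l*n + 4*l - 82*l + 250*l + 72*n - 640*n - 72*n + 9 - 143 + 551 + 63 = -4*l^3 - 18*l^2 + 172*l + n*(-32*l^2 - 336*l - 640) + 480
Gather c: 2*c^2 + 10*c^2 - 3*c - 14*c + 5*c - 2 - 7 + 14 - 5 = 12*c^2 - 12*c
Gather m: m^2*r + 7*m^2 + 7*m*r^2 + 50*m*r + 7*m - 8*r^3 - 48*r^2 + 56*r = m^2*(r + 7) + m*(7*r^2 + 50*r + 7) - 8*r^3 - 48*r^2 + 56*r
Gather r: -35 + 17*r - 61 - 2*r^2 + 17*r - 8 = -2*r^2 + 34*r - 104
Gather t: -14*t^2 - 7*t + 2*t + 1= -14*t^2 - 5*t + 1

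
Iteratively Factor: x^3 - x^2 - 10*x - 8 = (x + 2)*(x^2 - 3*x - 4) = (x - 4)*(x + 2)*(x + 1)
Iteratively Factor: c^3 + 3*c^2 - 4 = (c + 2)*(c^2 + c - 2) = (c + 2)^2*(c - 1)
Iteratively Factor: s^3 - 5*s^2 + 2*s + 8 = (s - 4)*(s^2 - s - 2) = (s - 4)*(s + 1)*(s - 2)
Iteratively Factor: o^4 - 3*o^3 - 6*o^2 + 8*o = (o + 2)*(o^3 - 5*o^2 + 4*o) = (o - 4)*(o + 2)*(o^2 - o) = (o - 4)*(o - 1)*(o + 2)*(o)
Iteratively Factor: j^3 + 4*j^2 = (j + 4)*(j^2) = j*(j + 4)*(j)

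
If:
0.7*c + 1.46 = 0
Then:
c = -2.09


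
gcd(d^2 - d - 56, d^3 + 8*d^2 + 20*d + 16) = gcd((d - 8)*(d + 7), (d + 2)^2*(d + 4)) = 1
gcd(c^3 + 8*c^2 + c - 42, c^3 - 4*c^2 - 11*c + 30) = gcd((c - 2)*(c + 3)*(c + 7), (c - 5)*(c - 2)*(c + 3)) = c^2 + c - 6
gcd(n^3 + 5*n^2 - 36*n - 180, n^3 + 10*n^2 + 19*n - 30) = n^2 + 11*n + 30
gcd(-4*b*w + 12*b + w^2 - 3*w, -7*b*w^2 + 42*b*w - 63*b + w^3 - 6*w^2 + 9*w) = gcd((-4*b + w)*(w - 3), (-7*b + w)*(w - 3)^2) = w - 3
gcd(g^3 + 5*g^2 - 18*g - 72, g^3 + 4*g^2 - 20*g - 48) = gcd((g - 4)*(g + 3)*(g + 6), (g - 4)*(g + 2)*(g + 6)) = g^2 + 2*g - 24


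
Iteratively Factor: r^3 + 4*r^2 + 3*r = (r + 3)*(r^2 + r) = r*(r + 3)*(r + 1)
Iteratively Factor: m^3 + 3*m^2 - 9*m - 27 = (m + 3)*(m^2 - 9) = (m + 3)^2*(m - 3)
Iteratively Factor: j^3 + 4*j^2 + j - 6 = (j + 3)*(j^2 + j - 2) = (j - 1)*(j + 3)*(j + 2)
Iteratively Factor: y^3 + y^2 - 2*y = (y)*(y^2 + y - 2) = y*(y - 1)*(y + 2)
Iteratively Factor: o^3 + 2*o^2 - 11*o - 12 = (o + 4)*(o^2 - 2*o - 3) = (o - 3)*(o + 4)*(o + 1)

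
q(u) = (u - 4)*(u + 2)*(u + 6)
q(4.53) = 36.44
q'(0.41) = -16.22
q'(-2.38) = -22.05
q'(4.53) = 77.80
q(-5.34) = 20.59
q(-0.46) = -38.05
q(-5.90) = 3.86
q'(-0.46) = -23.05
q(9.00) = 825.00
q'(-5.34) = 22.83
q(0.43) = -55.78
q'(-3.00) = -17.00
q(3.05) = -43.42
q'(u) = (u - 4)*(u + 2) + (u - 4)*(u + 6) + (u + 2)*(u + 6)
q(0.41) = -55.46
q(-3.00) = 21.00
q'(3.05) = 32.31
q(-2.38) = 8.78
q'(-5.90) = 37.23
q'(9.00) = 295.00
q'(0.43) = -16.01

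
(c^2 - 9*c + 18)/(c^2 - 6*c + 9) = (c - 6)/(c - 3)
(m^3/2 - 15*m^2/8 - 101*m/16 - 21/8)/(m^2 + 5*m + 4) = (8*m^3 - 30*m^2 - 101*m - 42)/(16*(m^2 + 5*m + 4))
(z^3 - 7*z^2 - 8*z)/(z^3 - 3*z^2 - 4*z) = (z - 8)/(z - 4)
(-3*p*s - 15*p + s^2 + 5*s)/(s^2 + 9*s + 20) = (-3*p + s)/(s + 4)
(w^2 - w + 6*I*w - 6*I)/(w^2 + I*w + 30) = (w - 1)/(w - 5*I)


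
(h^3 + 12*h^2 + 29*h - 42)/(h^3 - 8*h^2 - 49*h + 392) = (h^2 + 5*h - 6)/(h^2 - 15*h + 56)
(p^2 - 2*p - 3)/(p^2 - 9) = (p + 1)/(p + 3)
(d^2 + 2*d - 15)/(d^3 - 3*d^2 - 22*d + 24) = (d^2 + 2*d - 15)/(d^3 - 3*d^2 - 22*d + 24)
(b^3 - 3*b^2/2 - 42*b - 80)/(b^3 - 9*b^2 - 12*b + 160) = (b + 5/2)/(b - 5)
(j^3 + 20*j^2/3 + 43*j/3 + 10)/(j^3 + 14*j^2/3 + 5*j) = (j + 2)/j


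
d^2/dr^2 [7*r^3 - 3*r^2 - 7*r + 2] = 42*r - 6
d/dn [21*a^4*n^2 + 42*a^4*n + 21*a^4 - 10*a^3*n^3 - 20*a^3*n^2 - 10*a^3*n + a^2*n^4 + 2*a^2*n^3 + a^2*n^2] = 2*a^2*(21*a^2*n + 21*a^2 - 15*a*n^2 - 20*a*n - 5*a + 2*n^3 + 3*n^2 + n)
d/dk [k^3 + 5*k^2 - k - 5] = 3*k^2 + 10*k - 1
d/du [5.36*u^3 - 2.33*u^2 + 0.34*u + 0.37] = 16.08*u^2 - 4.66*u + 0.34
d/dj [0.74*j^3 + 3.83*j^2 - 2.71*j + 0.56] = 2.22*j^2 + 7.66*j - 2.71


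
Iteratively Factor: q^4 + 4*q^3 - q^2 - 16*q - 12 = (q + 3)*(q^3 + q^2 - 4*q - 4) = (q + 1)*(q + 3)*(q^2 - 4) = (q - 2)*(q + 1)*(q + 3)*(q + 2)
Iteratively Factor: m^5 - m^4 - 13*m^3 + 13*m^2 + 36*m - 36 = (m - 3)*(m^4 + 2*m^3 - 7*m^2 - 8*m + 12) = (m - 3)*(m - 1)*(m^3 + 3*m^2 - 4*m - 12) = (m - 3)*(m - 2)*(m - 1)*(m^2 + 5*m + 6) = (m - 3)*(m - 2)*(m - 1)*(m + 2)*(m + 3)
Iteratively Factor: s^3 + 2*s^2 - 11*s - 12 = (s + 1)*(s^2 + s - 12) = (s - 3)*(s + 1)*(s + 4)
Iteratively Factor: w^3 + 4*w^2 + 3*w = (w + 3)*(w^2 + w) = (w + 1)*(w + 3)*(w)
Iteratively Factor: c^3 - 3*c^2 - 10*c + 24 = (c - 4)*(c^2 + c - 6) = (c - 4)*(c + 3)*(c - 2)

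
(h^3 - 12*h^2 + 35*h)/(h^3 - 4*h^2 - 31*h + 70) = h*(h - 5)/(h^2 + 3*h - 10)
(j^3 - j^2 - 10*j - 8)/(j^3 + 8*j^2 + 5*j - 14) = (j^2 - 3*j - 4)/(j^2 + 6*j - 7)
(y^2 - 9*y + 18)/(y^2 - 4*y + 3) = (y - 6)/(y - 1)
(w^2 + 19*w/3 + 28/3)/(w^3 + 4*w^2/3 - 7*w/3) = (w + 4)/(w*(w - 1))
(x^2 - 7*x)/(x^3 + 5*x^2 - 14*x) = (x - 7)/(x^2 + 5*x - 14)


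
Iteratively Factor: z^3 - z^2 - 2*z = (z + 1)*(z^2 - 2*z) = (z - 2)*(z + 1)*(z)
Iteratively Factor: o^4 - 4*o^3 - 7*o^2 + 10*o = (o - 5)*(o^3 + o^2 - 2*o) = o*(o - 5)*(o^2 + o - 2) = o*(o - 5)*(o - 1)*(o + 2)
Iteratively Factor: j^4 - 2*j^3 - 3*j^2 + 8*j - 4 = (j - 1)*(j^3 - j^2 - 4*j + 4) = (j - 1)^2*(j^2 - 4) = (j - 2)*(j - 1)^2*(j + 2)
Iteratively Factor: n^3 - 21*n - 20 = (n + 4)*(n^2 - 4*n - 5) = (n - 5)*(n + 4)*(n + 1)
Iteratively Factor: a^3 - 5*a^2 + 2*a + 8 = (a - 2)*(a^2 - 3*a - 4) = (a - 2)*(a + 1)*(a - 4)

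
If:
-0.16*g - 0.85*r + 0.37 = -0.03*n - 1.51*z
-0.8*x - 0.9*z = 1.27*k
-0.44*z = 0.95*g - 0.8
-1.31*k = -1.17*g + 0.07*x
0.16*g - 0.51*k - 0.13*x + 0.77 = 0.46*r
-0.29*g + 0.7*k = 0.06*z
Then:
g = 0.06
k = 0.17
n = -36.93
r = 2.12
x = -2.17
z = 1.69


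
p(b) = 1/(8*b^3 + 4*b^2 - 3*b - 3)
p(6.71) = 0.00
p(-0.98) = -0.27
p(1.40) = 0.04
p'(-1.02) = -0.76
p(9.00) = 0.00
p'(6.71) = -0.00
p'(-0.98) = -0.87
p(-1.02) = -0.23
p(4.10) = 0.00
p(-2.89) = -0.01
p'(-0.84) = -1.25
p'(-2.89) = -0.01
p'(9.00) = 0.00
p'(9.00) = 0.00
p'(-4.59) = -0.00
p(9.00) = 0.00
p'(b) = (-24*b^2 - 8*b + 3)/(8*b^3 + 4*b^2 - 3*b - 3)^2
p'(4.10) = -0.00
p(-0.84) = -0.42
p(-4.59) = -0.00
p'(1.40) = -0.11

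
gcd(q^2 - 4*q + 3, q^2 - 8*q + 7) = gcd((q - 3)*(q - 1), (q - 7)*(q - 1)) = q - 1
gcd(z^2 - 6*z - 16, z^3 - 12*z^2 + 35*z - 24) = z - 8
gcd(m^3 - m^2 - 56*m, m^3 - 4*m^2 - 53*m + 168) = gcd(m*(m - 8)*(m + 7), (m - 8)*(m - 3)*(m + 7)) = m^2 - m - 56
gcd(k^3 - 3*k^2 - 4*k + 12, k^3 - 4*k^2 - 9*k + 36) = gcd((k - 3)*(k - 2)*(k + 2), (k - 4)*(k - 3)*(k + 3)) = k - 3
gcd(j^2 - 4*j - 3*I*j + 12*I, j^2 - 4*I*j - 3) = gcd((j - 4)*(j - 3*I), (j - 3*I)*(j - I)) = j - 3*I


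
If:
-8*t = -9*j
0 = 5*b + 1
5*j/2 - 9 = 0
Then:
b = -1/5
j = 18/5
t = 81/20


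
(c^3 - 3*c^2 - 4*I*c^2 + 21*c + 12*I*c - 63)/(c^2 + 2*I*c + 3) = (c^2 - c*(3 + 7*I) + 21*I)/(c - I)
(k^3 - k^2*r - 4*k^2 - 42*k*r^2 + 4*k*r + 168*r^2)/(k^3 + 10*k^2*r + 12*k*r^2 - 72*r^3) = (-k^2 + 7*k*r + 4*k - 28*r)/(-k^2 - 4*k*r + 12*r^2)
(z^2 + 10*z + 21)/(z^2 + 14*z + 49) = (z + 3)/(z + 7)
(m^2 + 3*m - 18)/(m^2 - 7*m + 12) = (m + 6)/(m - 4)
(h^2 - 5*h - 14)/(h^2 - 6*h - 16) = (h - 7)/(h - 8)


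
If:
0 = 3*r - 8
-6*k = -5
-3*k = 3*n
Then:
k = 5/6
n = -5/6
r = 8/3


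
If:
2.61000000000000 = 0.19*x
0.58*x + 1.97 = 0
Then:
No Solution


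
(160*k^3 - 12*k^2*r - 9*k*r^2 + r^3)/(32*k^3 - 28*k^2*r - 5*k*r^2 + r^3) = (-5*k + r)/(-k + r)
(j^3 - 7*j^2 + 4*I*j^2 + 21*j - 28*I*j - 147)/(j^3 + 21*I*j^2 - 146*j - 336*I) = (j^2 - j*(7 + 3*I) + 21*I)/(j^2 + 14*I*j - 48)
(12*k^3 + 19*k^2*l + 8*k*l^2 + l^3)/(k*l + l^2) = 12*k^2/l + 7*k + l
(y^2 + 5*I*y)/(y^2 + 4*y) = (y + 5*I)/(y + 4)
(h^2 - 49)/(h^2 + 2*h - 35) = (h - 7)/(h - 5)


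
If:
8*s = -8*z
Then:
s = -z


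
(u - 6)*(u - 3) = u^2 - 9*u + 18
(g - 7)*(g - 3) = g^2 - 10*g + 21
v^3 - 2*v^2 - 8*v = v*(v - 4)*(v + 2)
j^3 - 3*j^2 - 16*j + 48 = (j - 4)*(j - 3)*(j + 4)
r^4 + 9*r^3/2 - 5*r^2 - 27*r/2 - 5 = (r - 2)*(r + 1/2)*(r + 1)*(r + 5)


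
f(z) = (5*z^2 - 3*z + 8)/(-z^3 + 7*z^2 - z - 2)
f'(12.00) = 0.18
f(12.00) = -0.94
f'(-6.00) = 0.04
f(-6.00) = 0.44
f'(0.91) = -16.28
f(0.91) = 4.41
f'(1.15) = -4.05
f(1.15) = 2.43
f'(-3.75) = 0.10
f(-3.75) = 0.59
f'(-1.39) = 1.27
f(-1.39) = 1.40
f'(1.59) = -0.85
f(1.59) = 1.57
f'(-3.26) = 0.13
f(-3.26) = 0.64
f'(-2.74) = 0.20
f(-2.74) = 0.73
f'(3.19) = 0.29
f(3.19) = 1.47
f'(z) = (10*z - 3)/(-z^3 + 7*z^2 - z - 2) + (3*z^2 - 14*z + 1)*(5*z^2 - 3*z + 8)/(-z^3 + 7*z^2 - z - 2)^2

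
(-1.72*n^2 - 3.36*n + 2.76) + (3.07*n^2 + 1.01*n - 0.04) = 1.35*n^2 - 2.35*n + 2.72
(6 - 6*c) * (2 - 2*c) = 12*c^2 - 24*c + 12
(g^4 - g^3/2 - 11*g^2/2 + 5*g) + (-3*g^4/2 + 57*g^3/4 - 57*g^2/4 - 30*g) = -g^4/2 + 55*g^3/4 - 79*g^2/4 - 25*g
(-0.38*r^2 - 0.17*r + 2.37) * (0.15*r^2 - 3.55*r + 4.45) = -0.057*r^4 + 1.3235*r^3 - 0.732*r^2 - 9.17*r + 10.5465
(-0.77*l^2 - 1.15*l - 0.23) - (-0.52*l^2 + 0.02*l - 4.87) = -0.25*l^2 - 1.17*l + 4.64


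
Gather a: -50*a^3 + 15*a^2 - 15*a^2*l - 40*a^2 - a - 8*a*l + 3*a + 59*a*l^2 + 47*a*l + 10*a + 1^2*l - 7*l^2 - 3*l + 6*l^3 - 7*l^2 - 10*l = -50*a^3 + a^2*(-15*l - 25) + a*(59*l^2 + 39*l + 12) + 6*l^3 - 14*l^2 - 12*l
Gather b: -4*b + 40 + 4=44 - 4*b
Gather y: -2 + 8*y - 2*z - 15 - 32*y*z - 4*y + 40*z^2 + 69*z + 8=y*(4 - 32*z) + 40*z^2 + 67*z - 9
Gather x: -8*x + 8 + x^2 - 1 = x^2 - 8*x + 7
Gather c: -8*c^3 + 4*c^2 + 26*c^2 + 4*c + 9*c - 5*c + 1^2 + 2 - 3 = -8*c^3 + 30*c^2 + 8*c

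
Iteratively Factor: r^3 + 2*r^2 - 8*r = (r)*(r^2 + 2*r - 8) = r*(r + 4)*(r - 2)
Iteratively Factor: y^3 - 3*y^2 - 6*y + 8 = (y - 1)*(y^2 - 2*y - 8) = (y - 4)*(y - 1)*(y + 2)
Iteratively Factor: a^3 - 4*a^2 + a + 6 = (a - 2)*(a^2 - 2*a - 3) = (a - 3)*(a - 2)*(a + 1)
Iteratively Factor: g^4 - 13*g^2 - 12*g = (g)*(g^3 - 13*g - 12) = g*(g - 4)*(g^2 + 4*g + 3) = g*(g - 4)*(g + 3)*(g + 1)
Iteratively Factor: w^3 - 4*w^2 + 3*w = (w)*(w^2 - 4*w + 3) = w*(w - 3)*(w - 1)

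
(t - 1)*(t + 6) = t^2 + 5*t - 6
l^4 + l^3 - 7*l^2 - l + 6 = (l - 2)*(l - 1)*(l + 1)*(l + 3)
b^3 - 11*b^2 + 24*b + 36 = (b - 6)^2*(b + 1)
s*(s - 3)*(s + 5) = s^3 + 2*s^2 - 15*s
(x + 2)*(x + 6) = x^2 + 8*x + 12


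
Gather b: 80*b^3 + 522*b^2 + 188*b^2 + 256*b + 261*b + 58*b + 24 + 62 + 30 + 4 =80*b^3 + 710*b^2 + 575*b + 120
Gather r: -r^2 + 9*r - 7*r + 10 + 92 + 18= -r^2 + 2*r + 120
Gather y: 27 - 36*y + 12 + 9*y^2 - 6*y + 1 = 9*y^2 - 42*y + 40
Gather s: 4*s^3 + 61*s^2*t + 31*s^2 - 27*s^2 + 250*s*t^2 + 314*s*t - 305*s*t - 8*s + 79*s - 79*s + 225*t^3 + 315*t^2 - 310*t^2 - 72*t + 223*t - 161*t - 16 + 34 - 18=4*s^3 + s^2*(61*t + 4) + s*(250*t^2 + 9*t - 8) + 225*t^3 + 5*t^2 - 10*t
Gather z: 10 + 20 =30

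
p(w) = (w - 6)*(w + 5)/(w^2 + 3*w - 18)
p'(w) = (-2*w - 3)*(w - 6)*(w + 5)/(w^2 + 3*w - 18)^2 + (w - 6)/(w^2 + 3*w - 18) + (w + 5)/(w^2 + 3*w - 18) = 4*(w^2 + 6*w + 27)/(w^4 + 6*w^3 - 27*w^2 - 108*w + 324)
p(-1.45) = 1.31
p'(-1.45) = 0.20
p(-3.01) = 1.00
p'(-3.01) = 0.22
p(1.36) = 2.44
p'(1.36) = 1.02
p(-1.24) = 1.35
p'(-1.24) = 0.21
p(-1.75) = 1.25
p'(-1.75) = 0.19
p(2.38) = 5.14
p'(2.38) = 6.96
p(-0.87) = 1.43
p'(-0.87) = 0.23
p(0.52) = 1.87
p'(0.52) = 0.46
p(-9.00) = 1.67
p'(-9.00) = 0.17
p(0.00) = 1.67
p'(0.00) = 0.33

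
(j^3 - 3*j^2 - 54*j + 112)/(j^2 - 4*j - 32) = (j^2 + 5*j - 14)/(j + 4)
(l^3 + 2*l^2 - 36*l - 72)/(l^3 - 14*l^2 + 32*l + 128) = (l^2 - 36)/(l^2 - 16*l + 64)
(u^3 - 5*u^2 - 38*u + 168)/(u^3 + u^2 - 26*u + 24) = (u - 7)/(u - 1)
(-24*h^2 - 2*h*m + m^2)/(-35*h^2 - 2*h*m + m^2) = (24*h^2 + 2*h*m - m^2)/(35*h^2 + 2*h*m - m^2)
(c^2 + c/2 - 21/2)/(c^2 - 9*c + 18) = (c + 7/2)/(c - 6)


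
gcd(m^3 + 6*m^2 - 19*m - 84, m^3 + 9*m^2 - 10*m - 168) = m^2 + 3*m - 28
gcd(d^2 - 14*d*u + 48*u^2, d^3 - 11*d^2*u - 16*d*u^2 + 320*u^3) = -d + 8*u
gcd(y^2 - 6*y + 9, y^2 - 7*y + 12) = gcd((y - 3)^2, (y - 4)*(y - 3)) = y - 3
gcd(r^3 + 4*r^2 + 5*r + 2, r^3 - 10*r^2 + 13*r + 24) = r + 1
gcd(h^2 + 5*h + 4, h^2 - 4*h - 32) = h + 4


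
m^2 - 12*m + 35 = (m - 7)*(m - 5)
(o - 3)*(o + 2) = o^2 - o - 6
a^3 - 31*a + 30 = (a - 5)*(a - 1)*(a + 6)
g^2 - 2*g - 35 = (g - 7)*(g + 5)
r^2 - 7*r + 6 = (r - 6)*(r - 1)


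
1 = 1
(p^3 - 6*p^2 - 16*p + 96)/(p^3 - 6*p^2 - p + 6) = (p^2 - 16)/(p^2 - 1)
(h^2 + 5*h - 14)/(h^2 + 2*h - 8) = (h + 7)/(h + 4)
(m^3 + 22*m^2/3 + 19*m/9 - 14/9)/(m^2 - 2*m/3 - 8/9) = (3*m^2 + 20*m - 7)/(3*m - 4)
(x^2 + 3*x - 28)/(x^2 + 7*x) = (x - 4)/x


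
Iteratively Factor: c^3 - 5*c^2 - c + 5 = (c + 1)*(c^2 - 6*c + 5) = (c - 1)*(c + 1)*(c - 5)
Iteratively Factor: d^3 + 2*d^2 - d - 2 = (d + 1)*(d^2 + d - 2) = (d + 1)*(d + 2)*(d - 1)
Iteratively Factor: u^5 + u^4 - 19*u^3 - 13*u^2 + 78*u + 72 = (u + 4)*(u^4 - 3*u^3 - 7*u^2 + 15*u + 18) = (u + 1)*(u + 4)*(u^3 - 4*u^2 - 3*u + 18) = (u + 1)*(u + 2)*(u + 4)*(u^2 - 6*u + 9) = (u - 3)*(u + 1)*(u + 2)*(u + 4)*(u - 3)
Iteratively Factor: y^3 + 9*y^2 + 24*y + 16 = (y + 4)*(y^2 + 5*y + 4) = (y + 4)^2*(y + 1)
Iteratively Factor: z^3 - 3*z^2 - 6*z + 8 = (z + 2)*(z^2 - 5*z + 4) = (z - 1)*(z + 2)*(z - 4)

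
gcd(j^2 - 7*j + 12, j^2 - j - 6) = j - 3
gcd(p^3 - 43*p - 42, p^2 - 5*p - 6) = p + 1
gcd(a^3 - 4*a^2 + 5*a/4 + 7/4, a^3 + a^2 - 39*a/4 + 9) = 1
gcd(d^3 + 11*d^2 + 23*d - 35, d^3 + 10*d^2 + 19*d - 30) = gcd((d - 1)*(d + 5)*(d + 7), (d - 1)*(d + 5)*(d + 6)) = d^2 + 4*d - 5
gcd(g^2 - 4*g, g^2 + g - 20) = g - 4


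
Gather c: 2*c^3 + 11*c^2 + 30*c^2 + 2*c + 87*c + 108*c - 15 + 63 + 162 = 2*c^3 + 41*c^2 + 197*c + 210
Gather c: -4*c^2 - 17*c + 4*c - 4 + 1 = -4*c^2 - 13*c - 3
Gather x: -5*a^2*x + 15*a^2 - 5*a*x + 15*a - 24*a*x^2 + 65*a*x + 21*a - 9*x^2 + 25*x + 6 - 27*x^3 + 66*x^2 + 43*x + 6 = 15*a^2 + 36*a - 27*x^3 + x^2*(57 - 24*a) + x*(-5*a^2 + 60*a + 68) + 12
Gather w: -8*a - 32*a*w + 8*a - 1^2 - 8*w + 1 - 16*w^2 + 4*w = -16*w^2 + w*(-32*a - 4)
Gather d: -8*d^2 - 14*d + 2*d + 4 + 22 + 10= -8*d^2 - 12*d + 36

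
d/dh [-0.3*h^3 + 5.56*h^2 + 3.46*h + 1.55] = -0.9*h^2 + 11.12*h + 3.46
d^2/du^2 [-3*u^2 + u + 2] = -6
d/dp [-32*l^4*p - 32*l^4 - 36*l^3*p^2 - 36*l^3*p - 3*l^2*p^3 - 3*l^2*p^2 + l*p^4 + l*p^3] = l*(-32*l^3 - 72*l^2*p - 36*l^2 - 9*l*p^2 - 6*l*p + 4*p^3 + 3*p^2)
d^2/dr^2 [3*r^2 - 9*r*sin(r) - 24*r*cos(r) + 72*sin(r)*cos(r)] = 9*r*sin(r) + 24*r*cos(r) + 48*sin(r) - 144*sin(2*r) - 18*cos(r) + 6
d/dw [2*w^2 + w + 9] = 4*w + 1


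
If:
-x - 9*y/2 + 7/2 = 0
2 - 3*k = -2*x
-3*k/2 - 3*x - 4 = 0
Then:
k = -1/6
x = -5/4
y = 19/18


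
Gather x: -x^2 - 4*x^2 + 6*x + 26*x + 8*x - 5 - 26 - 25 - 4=-5*x^2 + 40*x - 60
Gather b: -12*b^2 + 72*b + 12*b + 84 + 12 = -12*b^2 + 84*b + 96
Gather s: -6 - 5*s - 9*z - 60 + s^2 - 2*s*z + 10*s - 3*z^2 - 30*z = s^2 + s*(5 - 2*z) - 3*z^2 - 39*z - 66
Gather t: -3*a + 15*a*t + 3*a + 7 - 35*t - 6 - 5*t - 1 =t*(15*a - 40)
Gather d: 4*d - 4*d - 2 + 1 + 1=0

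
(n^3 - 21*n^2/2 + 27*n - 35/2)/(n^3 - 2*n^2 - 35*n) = (2*n^2 - 7*n + 5)/(2*n*(n + 5))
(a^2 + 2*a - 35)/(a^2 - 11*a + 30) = (a + 7)/(a - 6)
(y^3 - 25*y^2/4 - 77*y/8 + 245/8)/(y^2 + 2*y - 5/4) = (4*y^2 - 35*y + 49)/(2*(2*y - 1))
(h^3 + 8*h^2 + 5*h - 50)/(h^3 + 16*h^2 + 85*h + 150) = (h - 2)/(h + 6)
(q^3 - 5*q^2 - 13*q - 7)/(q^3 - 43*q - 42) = (q + 1)/(q + 6)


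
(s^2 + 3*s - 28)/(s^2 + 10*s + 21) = (s - 4)/(s + 3)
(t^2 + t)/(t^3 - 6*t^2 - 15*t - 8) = t/(t^2 - 7*t - 8)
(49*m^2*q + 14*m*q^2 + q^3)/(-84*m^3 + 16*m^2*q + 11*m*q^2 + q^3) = q*(7*m + q)/(-12*m^2 + 4*m*q + q^2)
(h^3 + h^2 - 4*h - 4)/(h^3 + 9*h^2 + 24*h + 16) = (h^2 - 4)/(h^2 + 8*h + 16)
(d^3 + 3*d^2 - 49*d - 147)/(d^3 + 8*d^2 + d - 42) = (d - 7)/(d - 2)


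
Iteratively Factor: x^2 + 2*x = (x)*(x + 2)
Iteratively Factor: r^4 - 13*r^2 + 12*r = (r + 4)*(r^3 - 4*r^2 + 3*r) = r*(r + 4)*(r^2 - 4*r + 3) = r*(r - 3)*(r + 4)*(r - 1)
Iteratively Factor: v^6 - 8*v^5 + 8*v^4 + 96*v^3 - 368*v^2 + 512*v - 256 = (v - 2)*(v^5 - 6*v^4 - 4*v^3 + 88*v^2 - 192*v + 128) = (v - 2)^2*(v^4 - 4*v^3 - 12*v^2 + 64*v - 64) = (v - 4)*(v - 2)^2*(v^3 - 12*v + 16) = (v - 4)*(v - 2)^3*(v^2 + 2*v - 8) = (v - 4)*(v - 2)^3*(v + 4)*(v - 2)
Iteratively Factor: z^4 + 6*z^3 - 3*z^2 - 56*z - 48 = (z - 3)*(z^3 + 9*z^2 + 24*z + 16) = (z - 3)*(z + 1)*(z^2 + 8*z + 16) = (z - 3)*(z + 1)*(z + 4)*(z + 4)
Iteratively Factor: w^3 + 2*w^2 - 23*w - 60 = (w + 3)*(w^2 - w - 20) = (w + 3)*(w + 4)*(w - 5)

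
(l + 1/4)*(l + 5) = l^2 + 21*l/4 + 5/4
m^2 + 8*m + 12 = (m + 2)*(m + 6)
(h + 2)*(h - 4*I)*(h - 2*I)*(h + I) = h^4 + 2*h^3 - 5*I*h^3 - 2*h^2 - 10*I*h^2 - 4*h - 8*I*h - 16*I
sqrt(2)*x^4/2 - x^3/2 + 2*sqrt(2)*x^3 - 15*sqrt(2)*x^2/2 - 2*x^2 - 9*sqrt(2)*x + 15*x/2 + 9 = (x - 3)*(x + 6)*(x - sqrt(2)/2)*(sqrt(2)*x/2 + sqrt(2)/2)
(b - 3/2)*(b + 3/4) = b^2 - 3*b/4 - 9/8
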